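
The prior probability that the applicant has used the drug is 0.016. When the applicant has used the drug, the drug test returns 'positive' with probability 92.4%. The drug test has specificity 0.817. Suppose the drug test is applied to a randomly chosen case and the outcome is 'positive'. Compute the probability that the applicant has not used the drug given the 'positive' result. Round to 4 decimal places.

Let H be the event that the applicant has used the drug. P(H) = 0.016, so P(¬H) = 0.984. With E the 'positive' result, P(E|H) = 0.924 and P(E|¬H) = 0.183.
P(E) = 0.924·0.016 + 0.183·0.984 = 0.014784 + 0.18007 = 0.19486.
By Bayes' theorem, P(H|E) = 0.014784 / 0.19486 = 0.0759. Hence P(¬H|E) = 1 − 0.0759 = 0.9241.

P(¬H | E) ≈ 0.9241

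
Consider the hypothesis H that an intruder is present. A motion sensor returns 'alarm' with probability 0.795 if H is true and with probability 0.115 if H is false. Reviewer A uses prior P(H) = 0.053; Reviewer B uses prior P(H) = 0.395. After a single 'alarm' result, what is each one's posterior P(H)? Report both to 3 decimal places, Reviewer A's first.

The likelihood ratio for an 'alarm' result is 0.795/0.115 = 6.9130.
Reviewer A: prior odds 0.053/0.947 = 0.055966; posterior odds 0.38690; posterior probability 0.279.
Reviewer B: prior odds 0.395/0.605 = 0.65289; posterior odds 4.5135; posterior probability 0.819.

Reviewer A: 0.279; Reviewer B: 0.819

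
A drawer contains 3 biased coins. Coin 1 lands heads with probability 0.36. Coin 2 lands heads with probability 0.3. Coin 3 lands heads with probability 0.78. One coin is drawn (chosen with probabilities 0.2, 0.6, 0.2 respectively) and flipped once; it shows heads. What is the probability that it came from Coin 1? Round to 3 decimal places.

Posterior probability ≈ 0.176

P(heads|C1) = 0.36; P(heads|C2) = 0.3; P(heads|C3) = 0.78.
Prior × likelihood for each source: 0.2·0.36=0.07200, 0.6·0.3=0.1800, 0.2·0.78=0.1560. Summing gives P(heads) = 0.40800.
P(Coin 1 | heads) = 0.07200 / 0.40800 = 0.176.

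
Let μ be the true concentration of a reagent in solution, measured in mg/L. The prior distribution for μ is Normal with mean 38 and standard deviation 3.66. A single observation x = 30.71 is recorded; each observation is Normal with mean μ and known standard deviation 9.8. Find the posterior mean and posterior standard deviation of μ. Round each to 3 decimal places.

Posterior mean ≈ 37.108; posterior SD ≈ 3.429

Prior precision 1/τ₀² = 1/3.66² = 0.0746514; data precision n/σ² = 1/9.8² = 0.0104123.
Posterior precision = 0.0746514 + 0.0104123 = 0.0850637, giving posterior SD = 1/√0.0850637 = 3.429.
Posterior mean = (0.0746514·38 + 0.0104123·30.71) / 0.0850637 = 37.108.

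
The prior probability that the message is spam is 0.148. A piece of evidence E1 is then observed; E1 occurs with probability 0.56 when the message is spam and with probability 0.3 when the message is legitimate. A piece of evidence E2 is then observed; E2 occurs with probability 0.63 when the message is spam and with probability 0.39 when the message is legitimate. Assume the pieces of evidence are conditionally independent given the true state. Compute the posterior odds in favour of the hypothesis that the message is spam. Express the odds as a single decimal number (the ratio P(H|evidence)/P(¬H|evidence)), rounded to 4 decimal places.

Posterior odds ≈ 0.5238

Prior odds = 0.148/(1−0.148) = 0.17371. In log-odds, ln(0.17371) = -1.7504.
Add log likelihood ratios: ln(1.8667) + ln(1.6154) = 1.1037.
Posterior log-odds = -0.64665, so posterior odds = exp(-0.64665) = 0.52380.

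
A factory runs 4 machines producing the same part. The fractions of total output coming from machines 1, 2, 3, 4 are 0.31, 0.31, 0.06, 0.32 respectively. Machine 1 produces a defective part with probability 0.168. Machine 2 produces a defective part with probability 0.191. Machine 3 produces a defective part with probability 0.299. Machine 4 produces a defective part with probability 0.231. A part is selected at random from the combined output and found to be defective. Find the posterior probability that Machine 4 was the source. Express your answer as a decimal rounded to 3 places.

Posterior probability ≈ 0.364

Tabulate prior·likelihood by source: [1] prior 0.31, lik 0.168, product 0.05208; [2] prior 0.31, lik 0.191, product 0.05921; [3] prior 0.06, lik 0.299, product 0.01794; [4] prior 0.32, lik 0.231, product 0.07392.
Normalizing constant = 0.20315; the posterior for Machine 4 is its product over the sum, 0.07392/0.20315 = 0.364.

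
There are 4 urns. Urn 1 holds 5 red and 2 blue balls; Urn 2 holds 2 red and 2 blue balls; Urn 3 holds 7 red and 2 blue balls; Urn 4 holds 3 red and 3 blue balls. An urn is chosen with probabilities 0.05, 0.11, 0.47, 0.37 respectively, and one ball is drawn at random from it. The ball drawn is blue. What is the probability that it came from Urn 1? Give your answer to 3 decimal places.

P(blue|Urn 1) = 0.2857; P(blue|Urn 2) = 0.5; P(blue|Urn 3) = 0.2222; P(blue|Urn 4) = 0.5.
Prior × likelihood for each source: 0.05·0.2857=0.01429, 0.11·0.5=0.05500, 0.47·0.2222=0.1044, 0.37·0.5=0.1850. Summing gives P(blue) = 0.35873.
P(Urn 1 | blue) = 0.01429 / 0.35873 = 0.040.

Posterior probability ≈ 0.040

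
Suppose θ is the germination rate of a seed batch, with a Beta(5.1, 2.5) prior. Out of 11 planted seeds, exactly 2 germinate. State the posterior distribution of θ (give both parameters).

Posterior: Beta(7.1, 11.5)

Observing 2 successes and 9 failures updates Beta(5.1, 2.5) by adding the success and failure counts to the two shape parameters: α = 5.1+2 = 7.1, β = 2.5+9 = 11.5.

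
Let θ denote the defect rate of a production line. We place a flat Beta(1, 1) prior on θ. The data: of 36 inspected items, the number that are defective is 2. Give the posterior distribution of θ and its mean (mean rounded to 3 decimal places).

Posterior: Beta(3, 35); mean ≈ 0.079

Observing 2 successes and 34 failures updates Beta(1, 1) by adding the success and failure counts to the two shape parameters: α = 1+2 = 3, β = 1+34 = 35.
E[θ | data] = 3/(3+35) = 0.079.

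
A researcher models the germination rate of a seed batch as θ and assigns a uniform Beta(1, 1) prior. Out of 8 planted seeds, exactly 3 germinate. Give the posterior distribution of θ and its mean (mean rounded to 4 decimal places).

Posterior: Beta(4, 6); mean ≈ 0.4000

Observing 3 successes and 5 failures updates Beta(1, 1) by adding the success and failure counts to the two shape parameters: α = 1+3 = 4, β = 1+5 = 6.
Posterior mean = α/(α+β) = 4/10 = 0.4000.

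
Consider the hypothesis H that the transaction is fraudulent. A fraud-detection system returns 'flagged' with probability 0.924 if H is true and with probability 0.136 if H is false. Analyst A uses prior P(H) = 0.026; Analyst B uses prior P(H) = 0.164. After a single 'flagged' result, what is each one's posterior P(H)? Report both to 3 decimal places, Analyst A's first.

The likelihood ratio for a 'flagged' result is 0.924/0.136 = 6.7941.
Analyst A: prior odds 0.026/0.974 = 0.026694; posterior odds 0.18136; posterior probability 0.154.
Analyst B: prior odds 0.164/0.836 = 0.19617; posterior odds 1.3328; posterior probability 0.571.

Analyst A: 0.154; Analyst B: 0.571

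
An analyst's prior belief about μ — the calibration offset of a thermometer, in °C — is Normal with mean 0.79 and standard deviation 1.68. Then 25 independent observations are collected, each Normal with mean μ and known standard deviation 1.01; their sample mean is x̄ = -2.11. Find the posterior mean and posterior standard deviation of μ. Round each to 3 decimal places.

Posterior mean ≈ -2.069; posterior SD ≈ 0.201

With known σ, the Normal prior is conjugate. Weight on the data is w = (n/σ²)/(n/σ² + 1/τ₀²) = 24.5074/(24.5074+0.354308) = 0.98575.
Posterior mean = w·x̄ + (1−w)·μ₀ = 0.98575·-2.11 + 0.014251·0.79 = -2.069. Posterior variance = 1/(24.5074+0.354308) = 0.0402225, so SD = 0.201.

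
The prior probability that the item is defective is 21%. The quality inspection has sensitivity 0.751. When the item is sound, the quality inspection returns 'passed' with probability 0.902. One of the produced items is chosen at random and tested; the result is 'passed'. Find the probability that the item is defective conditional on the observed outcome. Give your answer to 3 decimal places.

Write H for 'the item is defective'. Prior odds H:¬H = 0.21/0.79 = 0.26582. For the 'passed' outcome, the likelihood ratio is 0.249/0.902 = 0.27605.
Posterior odds = 0.26582 × 0.27605 = 0.073381, so P(H|E) = 0.073381/(1+0.073381) = 0.068.

P(H | E) ≈ 0.068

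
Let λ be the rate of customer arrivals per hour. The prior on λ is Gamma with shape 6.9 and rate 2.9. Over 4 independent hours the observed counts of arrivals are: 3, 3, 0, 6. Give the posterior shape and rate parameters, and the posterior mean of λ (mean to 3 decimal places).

Posterior: Gamma(shape=18.9, rate=6.9); mean ≈ 2.739

The Poisson likelihood adds the total count to the shape and the number of exposure periods to the rate. Here ∑xᵢ = 12 and n = 4, so shape 6.9→18.9 and rate 2.9→6.9.
Posterior mean = shape/rate = 18.9/6.9 = 2.739.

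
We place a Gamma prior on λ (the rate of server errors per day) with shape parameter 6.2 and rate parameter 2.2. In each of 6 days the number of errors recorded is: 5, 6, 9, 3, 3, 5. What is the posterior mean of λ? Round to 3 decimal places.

Posterior mean ≈ 4.537

The Poisson likelihood adds the total count to the shape and the number of exposure periods to the rate. Here ∑xᵢ = 31 and n = 6, so shape 6.2→37.2 and rate 2.2→8.2.
Posterior mean = shape/rate = 37.2/8.2 = 4.537.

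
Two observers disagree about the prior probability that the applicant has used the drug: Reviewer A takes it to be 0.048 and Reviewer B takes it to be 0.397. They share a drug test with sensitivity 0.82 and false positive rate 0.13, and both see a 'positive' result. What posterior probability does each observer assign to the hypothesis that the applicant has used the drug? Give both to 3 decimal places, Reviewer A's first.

Reviewer A: 0.241; Reviewer B: 0.806

The likelihood ratio for a 'positive' result is 0.82/0.13 = 6.3077.
Reviewer A: prior odds 0.048/0.952 = 0.050420; posterior odds 0.31803; posterior probability 0.241.
Reviewer B: prior odds 0.397/0.603 = 0.65837; posterior odds 4.1528; posterior probability 0.806.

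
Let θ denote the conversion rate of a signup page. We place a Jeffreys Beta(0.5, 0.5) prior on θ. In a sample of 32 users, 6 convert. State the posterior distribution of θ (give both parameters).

The binomial likelihood is conjugate to the Beta prior: with 6 successes and 26 failures, the posterior is Beta(0.5+6, 0.5+26) = Beta(6.5, 26.5).

Posterior: Beta(6.5, 26.5)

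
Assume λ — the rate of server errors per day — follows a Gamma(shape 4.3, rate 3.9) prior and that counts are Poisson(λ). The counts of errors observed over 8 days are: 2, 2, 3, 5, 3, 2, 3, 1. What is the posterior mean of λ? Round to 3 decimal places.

The Poisson likelihood adds the total count to the shape and the number of exposure periods to the rate. Here ∑xᵢ = 21 and n = 8, so shape 4.3→25.3 and rate 3.9→11.9.
Posterior mean = shape/rate = 25.3/11.9 = 2.126.

Posterior mean ≈ 2.126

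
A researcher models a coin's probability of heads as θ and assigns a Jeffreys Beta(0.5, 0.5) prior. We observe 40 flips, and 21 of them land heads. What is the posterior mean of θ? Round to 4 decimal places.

The binomial likelihood is conjugate to the Beta prior: with 21 successes and 19 failures, the posterior is Beta(0.5+21, 0.5+19) = Beta(21.5, 19.5).
E[θ | data] = 21.5/(21.5+19.5) = 0.5244.

Posterior mean ≈ 0.5244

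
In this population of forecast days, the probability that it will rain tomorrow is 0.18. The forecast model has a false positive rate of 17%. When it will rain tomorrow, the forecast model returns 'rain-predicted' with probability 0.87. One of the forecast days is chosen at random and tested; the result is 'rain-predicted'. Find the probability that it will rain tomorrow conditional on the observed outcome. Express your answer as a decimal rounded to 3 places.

P(H | E) ≈ 0.529

Let H be the event that it will rain tomorrow. P(H) = 0.18, so P(¬H) = 0.82. With E the 'rain-predicted' result, P(E|H) = 0.87 and P(E|¬H) = 0.17.
P(E) = 0.87·0.18 + 0.17·0.82 = 0.15660 + 0.13940 = 0.29600.
By Bayes' theorem, P(H|E) = 0.15660 / 0.29600 = 0.529.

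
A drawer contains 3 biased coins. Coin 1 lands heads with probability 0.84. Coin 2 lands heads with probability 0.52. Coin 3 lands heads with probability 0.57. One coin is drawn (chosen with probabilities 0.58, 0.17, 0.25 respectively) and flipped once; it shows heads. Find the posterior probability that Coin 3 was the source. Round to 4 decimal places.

Posterior probability ≈ 0.1984

Tabulate prior·likelihood by source: [1] prior 0.58, lik 0.84, product 0.4872; [2] prior 0.17, lik 0.52, product 0.08840; [3] prior 0.25, lik 0.57, product 0.1425.
Normalizing constant = 0.71810; the posterior for Coin 3 is its product over the sum, 0.1425/0.71810 = 0.1984.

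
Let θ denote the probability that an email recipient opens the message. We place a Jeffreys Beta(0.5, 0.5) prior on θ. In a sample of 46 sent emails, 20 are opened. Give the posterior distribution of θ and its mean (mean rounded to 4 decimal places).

The binomial likelihood is conjugate to the Beta prior: with 20 successes and 26 failures, the posterior is Beta(0.5+20, 0.5+26) = Beta(20.5, 26.5).
E[θ | data] = 20.5/(20.5+26.5) = 0.4362.

Posterior: Beta(20.5, 26.5); mean ≈ 0.4362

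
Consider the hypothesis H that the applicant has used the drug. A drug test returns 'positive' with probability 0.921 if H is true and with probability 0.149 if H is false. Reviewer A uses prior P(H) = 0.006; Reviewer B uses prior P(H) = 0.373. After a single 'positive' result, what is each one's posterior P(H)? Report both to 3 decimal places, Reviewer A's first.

The likelihood ratio for a 'positive' result is 0.921/0.149 = 6.1812.
Reviewer A: prior odds 0.006/0.994 = 0.0060362; posterior odds 0.037311; posterior probability 0.036.
Reviewer B: prior odds 0.373/0.627 = 0.59490; posterior odds 3.6772; posterior probability 0.786.

Reviewer A: 0.036; Reviewer B: 0.786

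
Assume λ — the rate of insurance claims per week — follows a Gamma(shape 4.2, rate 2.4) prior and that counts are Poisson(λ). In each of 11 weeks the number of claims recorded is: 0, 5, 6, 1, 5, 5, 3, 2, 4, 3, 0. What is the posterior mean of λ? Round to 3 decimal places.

Total count ∑xᵢ = 34 over n = 11 weeks.
Gamma is conjugate to the Poisson likelihood: posterior is Gamma(shape = 4.2+34 = 38.2, rate = 2.4+11 = 13.4).
E[λ | data] = 38.2/13.4 = 2.851.

Posterior mean ≈ 2.851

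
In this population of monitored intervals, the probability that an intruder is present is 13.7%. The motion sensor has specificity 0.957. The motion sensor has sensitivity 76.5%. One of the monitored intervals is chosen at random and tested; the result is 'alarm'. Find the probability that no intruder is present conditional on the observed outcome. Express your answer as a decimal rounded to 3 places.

Let H be the event that an intruder is present. P(H) = 0.137, so P(¬H) = 0.863. With E the 'alarm' result, P(E|H) = 0.765 and P(E|¬H) = 0.043.
P(E) = 0.765·0.137 + 0.043·0.863 = 0.10481 + 0.037109 = 0.14191.
By Bayes' theorem, P(H|E) = 0.10481 / 0.14191 = 0.739. Hence P(¬H|E) = 1 − 0.739 = 0.261.

P(¬H | E) ≈ 0.261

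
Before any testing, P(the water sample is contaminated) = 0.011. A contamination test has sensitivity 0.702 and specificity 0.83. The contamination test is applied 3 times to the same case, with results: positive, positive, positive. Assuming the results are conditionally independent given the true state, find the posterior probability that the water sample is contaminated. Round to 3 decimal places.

Posterior P(H) ≈ 0.439

Let H be the event that the water sample is contaminated; start with P(H) = 0.011. P('positive'|H) = 0.702, P('positive'|¬H) = 0.17.
Update on result 1 ('positive'): P(H) ← 0.702·0.0110 / (0.702·0.0110 + 0.17·0.9890) = 0.0077220/0.17585 = 0.0439.
Update on result 2 ('positive'): P(H) ← 0.702·0.0439 / (0.702·0.0439 + 0.17·0.9561) = 0.030826/0.19336 = 0.1594.
Update on result 3 ('positive'): P(H) ← 0.702·0.1594 / (0.702·0.1594 + 0.17·0.8406) = 0.11191/0.25481 = 0.4392.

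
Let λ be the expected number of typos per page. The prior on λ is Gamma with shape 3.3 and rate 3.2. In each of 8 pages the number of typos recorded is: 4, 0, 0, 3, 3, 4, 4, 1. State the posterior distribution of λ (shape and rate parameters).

Total count ∑xᵢ = 19 over n = 8 pages.
Gamma is conjugate to the Poisson likelihood: posterior is Gamma(shape = 3.3+19 = 22.3, rate = 3.2+8 = 11.2).

Posterior: Gamma(shape=22.3, rate=11.2)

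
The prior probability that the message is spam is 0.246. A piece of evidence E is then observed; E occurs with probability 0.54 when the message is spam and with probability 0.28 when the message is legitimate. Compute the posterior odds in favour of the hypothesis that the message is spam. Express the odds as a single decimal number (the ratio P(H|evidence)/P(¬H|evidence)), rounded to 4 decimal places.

Posterior odds ≈ 0.6292

Prior odds = 0.246/(1−0.246) = 0.32626. In log-odds, ln(0.32626) = -1.1201.
Add log likelihood ratio: ln(1.9286) = 0.65678.
Posterior log-odds = -0.46328, so posterior odds = exp(-0.46328) = 0.62922.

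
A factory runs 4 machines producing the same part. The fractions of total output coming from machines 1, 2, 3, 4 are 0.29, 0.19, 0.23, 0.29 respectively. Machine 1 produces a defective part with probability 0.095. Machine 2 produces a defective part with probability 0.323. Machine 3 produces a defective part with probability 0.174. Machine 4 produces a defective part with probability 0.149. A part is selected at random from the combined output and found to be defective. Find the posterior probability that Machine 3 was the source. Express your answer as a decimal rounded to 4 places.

Posterior probability ≈ 0.2325

Tabulate prior·likelihood by source: [1] prior 0.29, lik 0.095, product 0.02755; [2] prior 0.19, lik 0.323, product 0.06137; [3] prior 0.23, lik 0.174, product 0.04002; [4] prior 0.29, lik 0.149, product 0.04321.
Normalizing constant = 0.17215; the posterior for Machine 3 is its product over the sum, 0.04002/0.17215 = 0.2325.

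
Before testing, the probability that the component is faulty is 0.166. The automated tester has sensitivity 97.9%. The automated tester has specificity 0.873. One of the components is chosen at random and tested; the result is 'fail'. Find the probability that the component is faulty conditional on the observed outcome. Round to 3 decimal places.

P(H | E) ≈ 0.605

Write H for 'the component is faulty'. Prior odds H:¬H = 0.166/0.834 = 0.19904. For the 'fail' outcome, the likelihood ratio is 0.979/0.127 = 7.7087.
Posterior odds = 0.19904 × 7.7087 = 1.5343, so P(H|E) = 1.5343/(1+1.5343) = 0.605.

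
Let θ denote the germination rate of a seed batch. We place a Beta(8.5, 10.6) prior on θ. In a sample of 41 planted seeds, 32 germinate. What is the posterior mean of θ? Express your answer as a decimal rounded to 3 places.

Observing 32 successes and 9 failures updates Beta(8.5, 10.6) by adding the success and failure counts to the two shape parameters: α = 8.5+32 = 40.5, β = 10.6+9 = 19.6.
E[θ | data] = 40.5/(40.5+19.6) = 0.674.

Posterior mean ≈ 0.674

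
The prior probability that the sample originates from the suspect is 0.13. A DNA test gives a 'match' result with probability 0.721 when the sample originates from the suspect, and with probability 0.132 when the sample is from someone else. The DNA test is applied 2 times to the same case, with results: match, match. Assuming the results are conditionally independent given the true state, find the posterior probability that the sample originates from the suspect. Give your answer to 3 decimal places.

Posterior P(H) ≈ 0.817

Let H be the event that the sample originates from the suspect; start with P(H) = 0.13. P('match'|H) = 0.721, P('match'|¬H) = 0.132.
Update on result 1 ('match'): P(H) ← 0.721·0.1300 / (0.721·0.1300 + 0.132·0.8700) = 0.093730/0.20857 = 0.4494.
Update on result 2 ('match'): P(H) ← 0.721·0.4494 / (0.721·0.4494 + 0.132·0.5506) = 0.32401/0.39669 = 0.8168.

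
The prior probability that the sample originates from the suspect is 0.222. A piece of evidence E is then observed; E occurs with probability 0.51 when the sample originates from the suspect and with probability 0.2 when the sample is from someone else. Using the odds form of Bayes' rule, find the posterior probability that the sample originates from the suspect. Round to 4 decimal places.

Prior odds = 0.222/(1−0.222) = 0.28535. In log-odds, ln(0.28535) = -1.2540.
Add log likelihood ratio: ln(2.5500) = 0.93609.
Posterior log-odds = -0.31796, so posterior odds = exp(-0.31796) = 0.72763. Converting, P(H|E) = 0.72763/1.7276 = 0.4212.

Posterior probability ≈ 0.4212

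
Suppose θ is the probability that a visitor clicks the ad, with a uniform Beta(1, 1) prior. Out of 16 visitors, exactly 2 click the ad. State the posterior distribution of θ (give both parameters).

Posterior: Beta(3, 15)

Observing 2 successes and 14 failures updates Beta(1, 1) by adding the success and failure counts to the two shape parameters: α = 1+2 = 3, β = 1+14 = 15.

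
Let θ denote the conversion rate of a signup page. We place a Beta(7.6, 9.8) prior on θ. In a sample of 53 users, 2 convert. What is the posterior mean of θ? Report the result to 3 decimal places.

Posterior mean ≈ 0.136

The binomial likelihood is conjugate to the Beta prior: with 2 successes and 51 failures, the posterior is Beta(7.6+2, 9.8+51) = Beta(9.6, 60.8).
E[θ | data] = 9.6/(9.6+60.8) = 0.136.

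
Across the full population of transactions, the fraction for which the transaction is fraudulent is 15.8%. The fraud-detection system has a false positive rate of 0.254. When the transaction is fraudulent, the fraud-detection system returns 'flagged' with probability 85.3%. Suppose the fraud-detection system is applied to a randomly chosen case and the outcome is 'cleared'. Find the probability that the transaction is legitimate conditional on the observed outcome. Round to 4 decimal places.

Write H for 'the transaction is fraudulent'. Prior odds H:¬H = 0.158/0.842 = 0.18765. For the 'cleared' outcome, the likelihood ratio is 0.147/0.746 = 0.19705.
Posterior odds = 0.18765 × 0.19705 = 0.036976, so P(H|E) = 0.036976/(1+0.036976) = 0.0357. Then P(¬H|E) = 1 − 0.0357 = 0.9643.

P(¬H | E) ≈ 0.9643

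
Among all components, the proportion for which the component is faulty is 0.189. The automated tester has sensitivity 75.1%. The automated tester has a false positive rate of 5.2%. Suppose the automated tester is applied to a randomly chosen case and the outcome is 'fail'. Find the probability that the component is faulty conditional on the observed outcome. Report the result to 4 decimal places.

P(H | E) ≈ 0.7709

Let H be the event that the component is faulty. P(H) = 0.189, so P(¬H) = 0.811. With E the 'fail' result, P(E|H) = 0.751 and P(E|¬H) = 0.052.
P(E) = 0.751·0.189 + 0.052·0.811 = 0.14194 + 0.042172 = 0.18411.
By Bayes' theorem, P(H|E) = 0.14194 / 0.18411 = 0.7709.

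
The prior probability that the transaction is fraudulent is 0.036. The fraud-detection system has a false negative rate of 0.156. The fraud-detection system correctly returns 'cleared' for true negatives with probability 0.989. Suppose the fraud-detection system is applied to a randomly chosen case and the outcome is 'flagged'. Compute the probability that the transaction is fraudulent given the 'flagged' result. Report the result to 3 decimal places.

P(H | E) ≈ 0.741

Write H for 'the transaction is fraudulent'. Prior odds H:¬H = 0.036/0.964 = 0.037344. For the 'flagged' outcome, the likelihood ratio is 0.844/0.011 = 76.727.
Posterior odds = 0.037344 × 76.727 = 2.8653, so P(H|E) = 2.8653/(1+2.8653) = 0.741.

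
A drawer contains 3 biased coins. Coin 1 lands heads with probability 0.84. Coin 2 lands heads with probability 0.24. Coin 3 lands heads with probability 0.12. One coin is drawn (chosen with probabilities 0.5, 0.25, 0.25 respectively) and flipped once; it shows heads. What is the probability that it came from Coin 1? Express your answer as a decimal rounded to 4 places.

Posterior probability ≈ 0.8235

P(heads|C1) = 0.84; P(heads|C2) = 0.24; P(heads|C3) = 0.12.
Prior × likelihood for each source: 0.5·0.84=0.4200, 0.25·0.24=0.06000, 0.25·0.12=0.03000. Summing gives P(heads) = 0.51000.
P(Coin 1 | heads) = 0.4200 / 0.51000 = 0.8235.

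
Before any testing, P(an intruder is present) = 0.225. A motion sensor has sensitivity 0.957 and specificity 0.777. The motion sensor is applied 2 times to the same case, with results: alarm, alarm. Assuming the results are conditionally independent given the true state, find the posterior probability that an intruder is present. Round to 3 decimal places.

Let H be the event that an intruder is present; start with P(H) = 0.225. P('alarm'|H) = 0.957, P('alarm'|¬H) = 0.223.
Update on result 1 ('alarm'): P(H) ← 0.957·0.2250 / (0.957·0.2250 + 0.223·0.7750) = 0.21532/0.38815 = 0.5547.
Update on result 2 ('alarm'): P(H) ← 0.957·0.5547 / (0.957·0.5547 + 0.223·0.4453) = 0.53089/0.63018 = 0.8424.

Posterior P(H) ≈ 0.842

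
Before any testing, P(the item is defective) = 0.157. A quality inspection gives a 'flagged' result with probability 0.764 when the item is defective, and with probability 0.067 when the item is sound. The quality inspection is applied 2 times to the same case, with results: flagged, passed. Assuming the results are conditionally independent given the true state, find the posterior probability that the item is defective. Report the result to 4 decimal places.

Posterior P(H) ≈ 0.3495

Let H be the event that the item is defective; start with P(H) = 0.157. P('flagged'|H) = 0.764, P('flagged'|¬H) = 0.067.
Update on result 1 ('flagged'): P(H) ← 0.764·0.1570 / (0.764·0.1570 + 0.067·0.8430) = 0.11995/0.17643 = 0.6799.
Update on result 2 ('passed'): P(H) ← 0.236·0.6799 / (0.236·0.6799 + 0.933·0.3201) = 0.16045/0.45913 = 0.3495.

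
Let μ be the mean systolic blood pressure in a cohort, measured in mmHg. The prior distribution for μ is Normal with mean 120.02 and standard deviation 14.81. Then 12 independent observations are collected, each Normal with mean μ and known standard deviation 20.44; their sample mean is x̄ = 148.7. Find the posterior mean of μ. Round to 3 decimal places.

With known σ, the Normal prior is conjugate. Weight on the data is w = (n/σ²)/(n/σ² + 1/τ₀²) = 0.0287223/(0.0287223+0.00455921) = 0.86301.
Posterior mean = w·x̄ + (1−w)·μ₀ = 0.86301·148.7 + 0.13699·120.02 = 144.771.

Posterior mean ≈ 144.771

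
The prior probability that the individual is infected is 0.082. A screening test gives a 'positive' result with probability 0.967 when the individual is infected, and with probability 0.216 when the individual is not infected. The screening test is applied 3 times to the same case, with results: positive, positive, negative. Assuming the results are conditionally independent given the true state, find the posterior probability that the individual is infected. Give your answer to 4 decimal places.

Let H be the event that the individual is infected; start with P(H) = 0.082. P('positive'|H) = 0.967, P('positive'|¬H) = 0.216.
Update on result 1 ('positive'): P(H) ← 0.967·0.0820 / (0.967·0.0820 + 0.216·0.9180) = 0.079294/0.27758 = 0.2857.
Update on result 2 ('positive'): P(H) ← 0.967·0.2857 / (0.967·0.2857 + 0.216·0.7143) = 0.27623/0.43053 = 0.6416.
Update on result 3 ('negative'): P(H) ← 0.033·0.6416 / (0.033·0.6416 + 0.784·0.3584) = 0.021173/0.30215 = 0.0701.

Posterior P(H) ≈ 0.0701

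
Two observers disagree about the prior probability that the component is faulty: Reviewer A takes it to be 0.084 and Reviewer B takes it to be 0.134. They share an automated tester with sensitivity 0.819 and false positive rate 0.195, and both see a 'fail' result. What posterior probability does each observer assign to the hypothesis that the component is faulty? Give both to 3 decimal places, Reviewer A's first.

The likelihood ratio for a 'fail' result is 0.819/0.195 = 4.2000.
Reviewer A: prior odds 0.084/0.916 = 0.091703; posterior odds 0.38515; posterior probability 0.278.
Reviewer B: prior odds 0.134/0.866 = 0.15473; posterior odds 0.64988; posterior probability 0.394.

Reviewer A: 0.278; Reviewer B: 0.394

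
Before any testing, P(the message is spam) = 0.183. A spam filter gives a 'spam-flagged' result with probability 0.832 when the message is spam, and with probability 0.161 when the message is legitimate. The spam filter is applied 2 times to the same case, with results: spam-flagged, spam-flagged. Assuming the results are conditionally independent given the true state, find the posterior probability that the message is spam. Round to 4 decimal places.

Posterior P(H) ≈ 0.8568

Let H be the event that the message is spam; start with P(H) = 0.183. P('spam-flagged'|H) = 0.832, P('spam-flagged'|¬H) = 0.161.
Update on result 1 ('spam-flagged'): P(H) ← 0.832·0.1830 / (0.832·0.1830 + 0.161·0.8170) = 0.15226/0.28379 = 0.5365.
Update on result 2 ('spam-flagged'): P(H) ← 0.832·0.5365 / (0.832·0.5365 + 0.161·0.4635) = 0.44637/0.52099 = 0.8568.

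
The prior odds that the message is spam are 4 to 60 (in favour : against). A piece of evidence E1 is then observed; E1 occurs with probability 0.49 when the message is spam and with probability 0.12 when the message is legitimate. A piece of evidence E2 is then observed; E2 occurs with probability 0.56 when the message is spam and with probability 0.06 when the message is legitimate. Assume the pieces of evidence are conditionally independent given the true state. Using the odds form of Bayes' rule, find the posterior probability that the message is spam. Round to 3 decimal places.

Prior odds = 4/60 = 0.066667.
Likelihood ratio for E1 = 0.49/0.12 = 4.0833.
Likelihood ratio for E2 = 0.56/0.06 = 9.3333.
Posterior odds = prior odds × LR₁ × LR₂ = 2.5407.
Posterior probability = odds/(1+odds) = 2.5407/3.5407 = 0.718.

Posterior probability ≈ 0.718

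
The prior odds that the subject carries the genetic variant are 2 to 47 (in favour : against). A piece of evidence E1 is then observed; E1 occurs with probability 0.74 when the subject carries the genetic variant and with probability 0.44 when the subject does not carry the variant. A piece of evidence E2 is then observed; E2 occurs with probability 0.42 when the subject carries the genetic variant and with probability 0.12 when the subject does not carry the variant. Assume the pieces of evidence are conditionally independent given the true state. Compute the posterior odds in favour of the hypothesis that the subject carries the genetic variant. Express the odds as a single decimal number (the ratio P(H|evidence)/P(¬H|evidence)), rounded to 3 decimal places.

Prior odds = 2/47 = 0.042553.
Likelihood ratio for E1 = 0.74/0.44 = 1.6818.
Likelihood ratio for E2 = 0.42/0.12 = 3.5000.
Posterior odds = prior odds × LR₁ × LR₂ = 0.25048.

Posterior odds ≈ 0.250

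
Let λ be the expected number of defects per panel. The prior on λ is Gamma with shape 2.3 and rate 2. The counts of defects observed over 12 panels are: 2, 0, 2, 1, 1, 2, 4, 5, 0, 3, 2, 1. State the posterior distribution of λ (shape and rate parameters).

Posterior: Gamma(shape=25.3, rate=14)

Total count ∑xᵢ = 23 over n = 12 panels.
Gamma is conjugate to the Poisson likelihood: posterior is Gamma(shape = 2.3+23 = 25.3, rate = 2+12 = 14).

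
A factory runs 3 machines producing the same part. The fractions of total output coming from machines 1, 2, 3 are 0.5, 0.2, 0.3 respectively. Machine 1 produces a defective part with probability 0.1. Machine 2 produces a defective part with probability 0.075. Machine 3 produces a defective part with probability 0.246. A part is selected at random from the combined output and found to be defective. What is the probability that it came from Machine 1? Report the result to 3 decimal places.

P(defective|M1) = 0.1; P(defective|M2) = 0.075; P(defective|M3) = 0.246.
Prior × likelihood for each source: 0.5·0.1=0.05000, 0.2·0.075=0.01500, 0.3·0.246=0.07380. Summing gives P(defective) = 0.13880.
P(Machine 1 | defective) = 0.05000 / 0.13880 = 0.360.

Posterior probability ≈ 0.360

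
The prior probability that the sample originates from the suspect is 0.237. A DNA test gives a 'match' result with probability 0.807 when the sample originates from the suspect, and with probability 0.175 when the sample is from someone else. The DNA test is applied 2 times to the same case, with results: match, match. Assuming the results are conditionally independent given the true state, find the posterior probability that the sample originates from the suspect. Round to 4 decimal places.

Let H be the event that the sample originates from the suspect; start with P(H) = 0.237. P('match'|H) = 0.807, P('match'|¬H) = 0.175.
Update on result 1 ('match'): P(H) ← 0.807·0.2370 / (0.807·0.2370 + 0.175·0.7630) = 0.19126/0.32478 = 0.5889.
Update on result 2 ('match'): P(H) ← 0.807·0.5889 / (0.807·0.5889 + 0.175·0.4111) = 0.47523/0.54717 = 0.8685.

Posterior P(H) ≈ 0.8685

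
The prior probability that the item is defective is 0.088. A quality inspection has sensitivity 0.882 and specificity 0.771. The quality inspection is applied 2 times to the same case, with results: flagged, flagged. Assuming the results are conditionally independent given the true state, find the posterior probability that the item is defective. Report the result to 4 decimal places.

With H the event that the item is defective, the joint likelihood of the observed sequence is P(data|H) = 0.882·0.882 = 0.77792 and P(data|¬H) = 0.229·0.229 = 0.052441.
Bayes: P(H|data) = 0.088·0.77792 / (0.088·0.77792 + 0.912·0.052441) = 0.068457/0.11628 = 0.5887.

Posterior P(H) ≈ 0.5887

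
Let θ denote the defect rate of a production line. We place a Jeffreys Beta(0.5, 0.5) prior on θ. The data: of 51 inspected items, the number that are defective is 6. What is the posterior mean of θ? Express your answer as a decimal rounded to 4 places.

Observing 6 successes and 45 failures updates Beta(0.5, 0.5) by adding the success and failure counts to the two shape parameters: α = 0.5+6 = 6.5, β = 0.5+45 = 45.5.
E[θ | data] = 6.5/(6.5+45.5) = 0.1250.

Posterior mean ≈ 0.1250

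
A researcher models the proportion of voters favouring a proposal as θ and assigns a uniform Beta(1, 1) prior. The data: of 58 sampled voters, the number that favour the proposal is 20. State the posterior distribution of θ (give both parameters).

Posterior: Beta(21, 39)

The binomial likelihood is conjugate to the Beta prior: with 20 successes and 38 failures, the posterior is Beta(1+20, 1+38) = Beta(21, 39).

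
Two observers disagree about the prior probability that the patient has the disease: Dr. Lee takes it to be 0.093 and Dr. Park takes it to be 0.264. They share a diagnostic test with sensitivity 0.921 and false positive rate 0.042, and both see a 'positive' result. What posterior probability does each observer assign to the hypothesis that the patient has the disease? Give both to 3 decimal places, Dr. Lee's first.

The likelihood ratio for a 'positive' result is 0.921/0.042 = 21.929.
Dr. Lee: prior odds 0.093/0.907 = 0.10254; posterior odds 2.2485; posterior probability 0.692.
Dr. Park: prior odds 0.264/0.736 = 0.35870; posterior odds 7.8657; posterior probability 0.887.

Dr. Lee: 0.692; Dr. Park: 0.887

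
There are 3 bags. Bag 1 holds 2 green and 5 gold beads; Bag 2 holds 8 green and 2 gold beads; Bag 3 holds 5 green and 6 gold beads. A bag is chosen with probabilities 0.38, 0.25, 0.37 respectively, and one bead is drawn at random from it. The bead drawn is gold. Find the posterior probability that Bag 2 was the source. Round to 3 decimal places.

P(gold|Bag 1) = 0.7143; P(gold|Bag 2) = 0.2; P(gold|Bag 3) = 0.5455.
Prior × likelihood for each source: 0.38·0.7143=0.2714, 0.25·0.2=0.05000, 0.37·0.5455=0.2018. Summing gives P(gold) = 0.52325.
P(Bag 2 | gold) = 0.05000 / 0.52325 = 0.096.

Posterior probability ≈ 0.096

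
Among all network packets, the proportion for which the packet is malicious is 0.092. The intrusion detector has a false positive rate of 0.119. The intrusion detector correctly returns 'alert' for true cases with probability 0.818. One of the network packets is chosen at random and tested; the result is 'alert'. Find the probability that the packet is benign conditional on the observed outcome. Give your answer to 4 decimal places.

P(¬H | E) ≈ 0.5895

Write H for 'the packet is malicious'. Prior odds H:¬H = 0.092/0.908 = 0.10132. For the 'alert' outcome, the likelihood ratio is 0.818/0.119 = 6.8739.
Posterior odds = 0.10132 × 6.8739 = 0.69648, so P(H|E) = 0.69648/(1+0.69648) = 0.4105. Then P(¬H|E) = 1 − 0.4105 = 0.5895.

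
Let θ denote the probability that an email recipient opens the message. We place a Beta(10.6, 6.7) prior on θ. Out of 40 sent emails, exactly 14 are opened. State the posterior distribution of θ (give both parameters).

Observing 14 successes and 26 failures updates Beta(10.6, 6.7) by adding the success and failure counts to the two shape parameters: α = 10.6+14 = 24.6, β = 6.7+26 = 32.7.

Posterior: Beta(24.6, 32.7)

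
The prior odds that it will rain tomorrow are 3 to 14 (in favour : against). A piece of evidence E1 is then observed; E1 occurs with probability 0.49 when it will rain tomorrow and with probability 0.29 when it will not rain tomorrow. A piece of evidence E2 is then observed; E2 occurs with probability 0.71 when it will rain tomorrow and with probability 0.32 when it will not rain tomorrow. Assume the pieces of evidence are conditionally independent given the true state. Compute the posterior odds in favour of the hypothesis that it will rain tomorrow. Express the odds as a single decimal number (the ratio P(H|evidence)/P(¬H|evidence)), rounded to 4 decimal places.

Posterior odds ≈ 0.8033

Prior odds = 3/14 = 0.21429.
Likelihood ratio for E1 = 0.49/0.29 = 1.6897.
Likelihood ratio for E2 = 0.71/0.32 = 2.2188.
Posterior odds = prior odds × LR₁ × LR₂ = 0.80334.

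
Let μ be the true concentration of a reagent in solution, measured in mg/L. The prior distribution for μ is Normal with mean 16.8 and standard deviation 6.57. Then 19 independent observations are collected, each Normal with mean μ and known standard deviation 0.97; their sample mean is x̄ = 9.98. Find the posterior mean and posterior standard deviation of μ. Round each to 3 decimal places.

Posterior mean ≈ 9.988; posterior SD ≈ 0.222

With known σ, the Normal prior is conjugate. Weight on the data is w = (n/σ²)/(n/σ² + 1/τ₀²) = 20.1934/(20.1934+0.0231670) = 0.99885.
Posterior mean = w·x̄ + (1−w)·μ₀ = 0.99885·9.98 + 0.0011459·16.8 = 9.988. Posterior variance = 1/(20.1934+0.0231670) = 0.0494643, so SD = 0.222.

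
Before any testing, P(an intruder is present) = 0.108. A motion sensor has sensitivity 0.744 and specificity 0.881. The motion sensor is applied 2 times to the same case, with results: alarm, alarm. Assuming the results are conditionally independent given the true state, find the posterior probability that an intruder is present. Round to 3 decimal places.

Posterior P(H) ≈ 0.826

Let H be the event that an intruder is present; start with P(H) = 0.108. P('alarm'|H) = 0.744, P('alarm'|¬H) = 0.119.
Update on result 1 ('alarm'): P(H) ← 0.744·0.1080 / (0.744·0.1080 + 0.119·0.8920) = 0.080352/0.18650 = 0.4308.
Update on result 2 ('alarm'): P(H) ← 0.744·0.4308 / (0.744·0.4308 + 0.119·0.5692) = 0.32055/0.38828 = 0.8256.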